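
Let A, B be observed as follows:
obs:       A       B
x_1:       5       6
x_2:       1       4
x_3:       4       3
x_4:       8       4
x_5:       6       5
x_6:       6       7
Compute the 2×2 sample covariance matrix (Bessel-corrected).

Step 1 — column means:
  mean(A) = (5 + 1 + 4 + 8 + 6 + 6) / 6 = 30/6 = 5
  mean(B) = (6 + 4 + 3 + 4 + 5 + 7) / 6 = 29/6 = 4.8333

Step 2 — sample covariance S[i,j] = (1/(n-1)) · Σ_k (x_{k,i} - mean_i) · (x_{k,j} - mean_j), with n-1 = 5.
  S[A,A] = ((0)·(0) + (-4)·(-4) + (-1)·(-1) + (3)·(3) + (1)·(1) + (1)·(1)) / 5 = 28/5 = 5.6
  S[A,B] = ((0)·(1.1667) + (-4)·(-0.8333) + (-1)·(-1.8333) + (3)·(-0.8333) + (1)·(0.1667) + (1)·(2.1667)) / 5 = 5/5 = 1
  S[B,B] = ((1.1667)·(1.1667) + (-0.8333)·(-0.8333) + (-1.8333)·(-1.8333) + (-0.8333)·(-0.8333) + (0.1667)·(0.1667) + (2.1667)·(2.1667)) / 5 = 10.8333/5 = 2.1667

S is symmetric (S[j,i] = S[i,j]). Assembling:

S = [[5.6, 1],
 [1, 2.1667]]


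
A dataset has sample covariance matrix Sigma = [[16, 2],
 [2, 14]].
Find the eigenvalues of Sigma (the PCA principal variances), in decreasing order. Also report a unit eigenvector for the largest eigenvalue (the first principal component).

Step 1 — characteristic polynomial of 2×2 Sigma:
  det(Sigma - λI) = λ² - trace · λ + det = 0.
  trace = 16 + 14 = 30, det = 16·14 - (2)² = 220.
Step 2 — discriminant:
  Δ = trace² - 4·det = 900 - 880 = 20.
Step 3 — eigenvalues:
  λ = (trace ± √Δ)/2 = (30 ± 4.4721)/2,
  λ_1 = 17.2361,  λ_2 = 12.7639.

Step 4 — unit eigenvector for λ_1: solve (Sigma - λ_1 I)v = 0. First row:
  (16 - 17.2361)·v_x + (2)·v_y = 0, i.e. (-1.2361)·v_x + (2)·v_y = 0,
  so v ∝ (b, λ_1 - a) = (2, 1.2361) = u.
  ||u|| = √((2)² + (1.2361)²) = √(5.5279) ≈ 2.3511,
  v_1 = u/||u|| ≈ (0.8507, 0.5257) (||v_1|| = 1).

λ_1 = 17.2361,  λ_2 = 12.7639;  v_1 ≈ (0.8507, 0.5257)


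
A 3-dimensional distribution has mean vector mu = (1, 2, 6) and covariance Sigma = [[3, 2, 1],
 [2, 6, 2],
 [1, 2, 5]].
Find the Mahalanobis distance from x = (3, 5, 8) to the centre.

Step 1 — centre the observation: (x - mu) = (2, 3, 2).

Step 2 — invert Sigma (cofactor / det for 3×3, or solve directly):
  Sigma^{-1} = [[0.4333, -0.1333, -0.0333],
 [-0.1333, 0.2333, -0.0667],
 [-0.0333, -0.0667, 0.2333]].

Step 3 — form the quadratic (x - mu)^T · Sigma^{-1} · (x - mu):
  Sigma^{-1} · (x - mu) = (0.4, 0.3, 0.2).
  (x - mu)^T · [Sigma^{-1} · (x - mu)] = (2)·(0.4) + (3)·(0.3) + (2)·(0.2) = 2.1.

Step 4 — take square root: d = √(2.1) ≈ 1.4491.

d(x, mu) = √(2.1) ≈ 1.4491


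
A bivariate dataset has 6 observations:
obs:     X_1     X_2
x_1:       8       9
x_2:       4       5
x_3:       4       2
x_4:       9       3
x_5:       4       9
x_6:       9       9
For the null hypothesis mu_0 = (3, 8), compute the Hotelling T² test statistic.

Step 1 — sample mean vector:
  mean(X_1) = (8 + 4 + 4 + 9 + 4 + 9) / 6 = 38/6 = 6.3333
  mean(X_2) = (9 + 5 + 2 + 3 + 9 + 9) / 6 = 37/6 = 6.1667
  x̄ = (6.3333, 6.1667),  deviation x̄ - mu_0 = (6.3333, 6.1667) - (3, 8) = (3.3333, -1.8333).

Step 2 — sample covariance matrix, S[i,j] = (1/(n-1)) · Σ_k (x_{k,i} - mean_i) · (x_{k,j} - mean_j), divisor n-1 = 5:
  S[X_1,X_1] = ((1.6667)·(1.6667) + (-2.3333)·(-2.3333) + (-2.3333)·(-2.3333) + (2.6667)·(2.6667) + (-2.3333)·(-2.3333) + (2.6667)·(2.6667)) / 5 = 33.3333/5 = 6.6667
  S[X_1,X_2] = ((1.6667)·(2.8333) + (-2.3333)·(-1.1667) + (-2.3333)·(-4.1667) + (2.6667)·(-3.1667) + (-2.3333)·(2.8333) + (2.6667)·(2.8333)) / 5 = 9.6667/5 = 1.9333
  S[X_2,X_2] = ((2.8333)·(2.8333) + (-1.1667)·(-1.1667) + (-4.1667)·(-4.1667) + (-3.1667)·(-3.1667) + (2.8333)·(2.8333) + (2.8333)·(2.8333)) / 5 = 52.8333/5 = 10.5667
  S = [[6.6667, 1.9333],
 [1.9333, 10.5667]].

Step 3 — invert S. det(S) = 6.6667·10.5667 - (1.9333)² = 66.7067.
  S^{-1} = (1/det) · [[d, -b], [-b, a]] = [[0.1584, -0.029],
 [-0.029, 0.0999]].

Step 4 — quadratic form (x̄ - mu_0)^T · S^{-1} · (x̄ - mu_0):
  S^{-1} · (x̄ - mu_0) = (0.5812, -0.2798),
  (x̄ - mu_0)^T · [...] = (3.3333)·(0.5812) + (-1.8333)·(-0.2798) = 2.4502.

Step 5 — scale by n: T² = 6 · 2.4502 = 14.7012.

T² ≈ 14.7012


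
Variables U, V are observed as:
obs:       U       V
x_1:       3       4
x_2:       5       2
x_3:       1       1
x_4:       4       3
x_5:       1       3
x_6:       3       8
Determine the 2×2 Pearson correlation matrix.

Step 1 — column means:
  mean(U) = (3 + 5 + 1 + 4 + 1 + 3) / 6 = 17/6 = 2.8333
  mean(V) = (4 + 2 + 1 + 3 + 3 + 8) / 6 = 21/6 = 3.5

Step 2 — sample variances and covariances s[i,j] = (1/(n-1)) · Σ_k (x_{k,i} - mean_i) · (x_{k,j} - mean_j), with n-1 = 5:
  s[U,U] = ((0.1667)·(0.1667) + (2.1667)·(2.1667) + (-1.8333)·(-1.8333) + (1.1667)·(1.1667) + (-1.8333)·(-1.8333) + (0.1667)·(0.1667)) / 5 = 12.8333/5 = 2.5667
  s[U,V] = ((0.1667)·(0.5) + (2.1667)·(-1.5) + (-1.8333)·(-2.5) + (1.1667)·(-0.5) + (-1.8333)·(-0.5) + (0.1667)·(4.5)) / 5 = 2.5/5 = 0.5
  s[V,V] = ((0.5)·(0.5) + (-1.5)·(-1.5) + (-2.5)·(-2.5) + (-0.5)·(-0.5) + (-0.5)·(-0.5) + (4.5)·(4.5)) / 5 = 29.5/5 = 5.9
  Sample standard deviations s_i = √(s[i,i]):
  s(U) = √(2.5667) = 1.6021
  s(V) = √(5.9) = 2.429

Step 3 — r_{ij} = s_{ij} / (s_i · s_j):
  r[U,U] = 1 (diagonal).
  r[U,V] = 0.5 / (1.6021 · 2.429) = 0.5 / 3.8914 = 0.1285
  r[V,V] = 1 (diagonal).

R is symmetric with unit diagonal. Assembling:

R = [[1, 0.1285],
 [0.1285, 1]]


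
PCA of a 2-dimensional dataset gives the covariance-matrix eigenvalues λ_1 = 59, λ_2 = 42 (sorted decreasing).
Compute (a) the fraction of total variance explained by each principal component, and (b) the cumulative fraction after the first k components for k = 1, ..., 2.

Step 1 — total variance = trace(Sigma) = Σ λ_i = 59 + 42 = 101.

Step 2 — fraction explained by component i = λ_i / Σ λ:
  PC1: 59/101 = 0.5842
  PC2: 42/101 = 0.4158

Step 3 — cumulative fraction after k components = (λ_1 + ... + λ_k) / Σ λ:
  k = 1: 59/101 = 0.5842
  k = 2: (59 + 42)/101 = 101/101 = 1

Summary (fraction, with percent):

explained: PC1 0.5842 (58.42%), PC2 0.4158 (41.58%);  cumulative: 0.5842, 1


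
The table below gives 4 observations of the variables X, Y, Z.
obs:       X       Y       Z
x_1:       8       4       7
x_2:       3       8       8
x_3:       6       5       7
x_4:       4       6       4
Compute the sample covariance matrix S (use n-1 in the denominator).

Step 1 — column means:
  mean(X) = (8 + 3 + 6 + 4) / 4 = 21/4 = 5.25
  mean(Y) = (4 + 8 + 5 + 6) / 4 = 23/4 = 5.75
  mean(Z) = (7 + 8 + 7 + 4) / 4 = 26/4 = 6.5

Step 2 — sample covariance S[i,j] = (1/(n-1)) · Σ_k (x_{k,i} - mean_i) · (x_{k,j} - mean_j), with n-1 = 3.
  S[X,X] = ((2.75)·(2.75) + (-2.25)·(-2.25) + (0.75)·(0.75) + (-1.25)·(-1.25)) / 3 = 14.75/3 = 4.9167
  S[X,Y] = ((2.75)·(-1.75) + (-2.25)·(2.25) + (0.75)·(-0.75) + (-1.25)·(0.25)) / 3 = -10.75/3 = -3.5833
  S[X,Z] = ((2.75)·(0.5) + (-2.25)·(1.5) + (0.75)·(0.5) + (-1.25)·(-2.5)) / 3 = 1.5/3 = 0.5
  S[Y,Y] = ((-1.75)·(-1.75) + (2.25)·(2.25) + (-0.75)·(-0.75) + (0.25)·(0.25)) / 3 = 8.75/3 = 2.9167
  S[Y,Z] = ((-1.75)·(0.5) + (2.25)·(1.5) + (-0.75)·(0.5) + (0.25)·(-2.5)) / 3 = 1.5/3 = 0.5
  S[Z,Z] = ((0.5)·(0.5) + (1.5)·(1.5) + (0.5)·(0.5) + (-2.5)·(-2.5)) / 3 = 9/3 = 3

S is symmetric (S[j,i] = S[i,j]). Assembling:

S = [[4.9167, -3.5833, 0.5],
 [-3.5833, 2.9167, 0.5],
 [0.5, 0.5, 3]]


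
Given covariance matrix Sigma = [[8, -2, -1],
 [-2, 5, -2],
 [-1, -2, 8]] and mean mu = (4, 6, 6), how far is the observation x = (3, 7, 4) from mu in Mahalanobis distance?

Step 1 — centre the observation: (x - mu) = (-1, 1, -2).

Step 2 — invert Sigma (cofactor / det for 3×3, or solve directly):
  Sigma^{-1} = [[0.1481, 0.0741, 0.037],
 [0.0741, 0.2593, 0.0741],
 [0.037, 0.0741, 0.1481]].

Step 3 — form the quadratic (x - mu)^T · Sigma^{-1} · (x - mu):
  Sigma^{-1} · (x - mu) = (-0.1481, 0.037, -0.2593).
  (x - mu)^T · [Sigma^{-1} · (x - mu)] = (-1)·(-0.1481) + (1)·(0.037) + (-2)·(-0.2593) = 0.7037.

Step 4 — take square root: d = √(0.7037) ≈ 0.8389.

d(x, mu) = √(0.7037) ≈ 0.8389


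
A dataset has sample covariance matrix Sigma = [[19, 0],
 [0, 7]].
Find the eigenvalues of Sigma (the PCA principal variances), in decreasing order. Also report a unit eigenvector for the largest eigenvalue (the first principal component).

Step 1 — characteristic polynomial of 2×2 Sigma:
  det(Sigma - λI) = λ² - trace · λ + det = 0.
  trace = 19 + 7 = 26, det = 19·7 - (0)² = 133.
Step 2 — discriminant:
  Δ = trace² - 4·det = 676 - 532 = 144.
Step 3 — eigenvalues:
  λ = (trace ± √Δ)/2 = (26 ± 12)/2,
  λ_1 = 19,  λ_2 = 7.

Step 4 — unit eigenvector for λ_1: Sigma is diagonal, so its eigenvectors are the coordinate axes. λ_1 = 19 is the diagonal entry on the first coordinate axis, hence
  v_1 = (1, 0) (||v_1|| = 1).

λ_1 = 19,  λ_2 = 7;  v_1 ≈ (1, 0)


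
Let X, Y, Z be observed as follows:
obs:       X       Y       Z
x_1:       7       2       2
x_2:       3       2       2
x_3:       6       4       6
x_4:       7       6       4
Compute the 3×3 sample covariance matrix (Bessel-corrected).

Step 1 — column means:
  mean(X) = (7 + 3 + 6 + 7) / 4 = 23/4 = 5.75
  mean(Y) = (2 + 2 + 4 + 6) / 4 = 14/4 = 3.5
  mean(Z) = (2 + 2 + 6 + 4) / 4 = 14/4 = 3.5

Step 2 — sample covariance S[i,j] = (1/(n-1)) · Σ_k (x_{k,i} - mean_i) · (x_{k,j} - mean_j), with n-1 = 3.
  S[X,X] = ((1.25)·(1.25) + (-2.75)·(-2.75) + (0.25)·(0.25) + (1.25)·(1.25)) / 3 = 10.75/3 = 3.5833
  S[X,Y] = ((1.25)·(-1.5) + (-2.75)·(-1.5) + (0.25)·(0.5) + (1.25)·(2.5)) / 3 = 5.5/3 = 1.8333
  S[X,Z] = ((1.25)·(-1.5) + (-2.75)·(-1.5) + (0.25)·(2.5) + (1.25)·(0.5)) / 3 = 3.5/3 = 1.1667
  S[Y,Y] = ((-1.5)·(-1.5) + (-1.5)·(-1.5) + (0.5)·(0.5) + (2.5)·(2.5)) / 3 = 11/3 = 3.6667
  S[Y,Z] = ((-1.5)·(-1.5) + (-1.5)·(-1.5) + (0.5)·(2.5) + (2.5)·(0.5)) / 3 = 7/3 = 2.3333
  S[Z,Z] = ((-1.5)·(-1.5) + (-1.5)·(-1.5) + (2.5)·(2.5) + (0.5)·(0.5)) / 3 = 11/3 = 3.6667

S is symmetric (S[j,i] = S[i,j]). Assembling:

S = [[3.5833, 1.8333, 1.1667],
 [1.8333, 3.6667, 2.3333],
 [1.1667, 2.3333, 3.6667]]


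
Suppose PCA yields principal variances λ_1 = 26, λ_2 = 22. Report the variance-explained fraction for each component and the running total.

Step 1 — total variance = trace(Sigma) = Σ λ_i = 26 + 22 = 48.

Step 2 — fraction explained by component i = λ_i / Σ λ:
  PC1: 26/48 = 0.5417
  PC2: 22/48 = 0.4583

Step 3 — cumulative fraction after k components = (λ_1 + ... + λ_k) / Σ λ:
  k = 1: 26/48 = 0.5417
  k = 2: (26 + 22)/48 = 48/48 = 1

Summary (fraction, with percent):

explained: PC1 0.5417 (54.17%), PC2 0.4583 (45.83%);  cumulative: 0.5417, 1


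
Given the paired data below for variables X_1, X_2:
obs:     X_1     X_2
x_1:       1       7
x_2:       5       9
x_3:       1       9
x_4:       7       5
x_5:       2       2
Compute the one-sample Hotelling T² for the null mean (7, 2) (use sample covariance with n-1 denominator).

Step 1 — sample mean vector:
  mean(X_1) = (1 + 5 + 1 + 7 + 2) / 5 = 16/5 = 3.2
  mean(X_2) = (7 + 9 + 9 + 5 + 2) / 5 = 32/5 = 6.4
  x̄ = (3.2, 6.4),  deviation x̄ - mu_0 = (3.2, 6.4) - (7, 2) = (-3.8, 4.4).

Step 2 — sample covariance matrix, S[i,j] = (1/(n-1)) · Σ_k (x_{k,i} - mean_i) · (x_{k,j} - mean_j), divisor n-1 = 4:
  S[X_1,X_1] = ((-2.2)·(-2.2) + (1.8)·(1.8) + (-2.2)·(-2.2) + (3.8)·(3.8) + (-1.2)·(-1.2)) / 4 = 28.8/4 = 7.2
  S[X_1,X_2] = ((-2.2)·(0.6) + (1.8)·(2.6) + (-2.2)·(2.6) + (3.8)·(-1.4) + (-1.2)·(-4.4)) / 4 = -2.4/4 = -0.6
  S[X_2,X_2] = ((0.6)·(0.6) + (2.6)·(2.6) + (2.6)·(2.6) + (-1.4)·(-1.4) + (-4.4)·(-4.4)) / 4 = 35.2/4 = 8.8
  S = [[7.2, -0.6],
 [-0.6, 8.8]].

Step 3 — invert S. det(S) = 7.2·8.8 - (-0.6)² = 63.
  S^{-1} = (1/det) · [[d, -b], [-b, a]] = [[0.1397, 0.0095],
 [0.0095, 0.1143]].

Step 4 — quadratic form (x̄ - mu_0)^T · S^{-1} · (x̄ - mu_0):
  S^{-1} · (x̄ - mu_0) = (-0.4889, 0.4667),
  (x̄ - mu_0)^T · [...] = (-3.8)·(-0.4889) + (4.4)·(0.4667) = 3.9111.

Step 5 — scale by n: T² = 5 · 3.9111 = 19.5556.

T² ≈ 19.5556


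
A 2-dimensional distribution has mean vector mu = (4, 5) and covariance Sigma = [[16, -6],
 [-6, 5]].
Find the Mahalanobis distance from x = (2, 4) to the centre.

Step 1 — centre the observation: (x - mu) = (-2, -1).

Step 2 — invert Sigma. det(Sigma) = 16·5 - (-6)² = 44.
  Sigma^{-1} = (1/det) · [[d, -b], [-b, a]] = [[0.1136, 0.1364],
 [0.1364, 0.3636]].

Step 3 — form the quadratic (x - mu)^T · Sigma^{-1} · (x - mu):
  Sigma^{-1} · (x - mu) = (-0.3636, -0.6364).
  (x - mu)^T · [Sigma^{-1} · (x - mu)] = (-2)·(-0.3636) + (-1)·(-0.6364) = 1.3636.

Step 4 — take square root: d = √(1.3636) ≈ 1.1677.

d(x, mu) = √(1.3636) ≈ 1.1677


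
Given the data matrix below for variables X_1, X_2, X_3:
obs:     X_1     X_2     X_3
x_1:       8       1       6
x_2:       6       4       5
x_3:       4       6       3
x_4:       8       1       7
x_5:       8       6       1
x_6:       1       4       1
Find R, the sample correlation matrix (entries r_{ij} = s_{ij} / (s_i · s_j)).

Step 1 — column means:
  mean(X_1) = (8 + 6 + 4 + 8 + 8 + 1) / 6 = 35/6 = 5.8333
  mean(X_2) = (1 + 4 + 6 + 1 + 6 + 4) / 6 = 22/6 = 3.6667
  mean(X_3) = (6 + 5 + 3 + 7 + 1 + 1) / 6 = 23/6 = 3.8333

Step 2 — sample variances and covariances s[i,j] = (1/(n-1)) · Σ_k (x_{k,i} - mean_i) · (x_{k,j} - mean_j), with n-1 = 5:
  s[X_1,X_1] = ((2.1667)·(2.1667) + (0.1667)·(0.1667) + (-1.8333)·(-1.8333) + (2.1667)·(2.1667) + (2.1667)·(2.1667) + (-4.8333)·(-4.8333)) / 5 = 40.8333/5 = 8.1667
  s[X_1,X_2] = ((2.1667)·(-2.6667) + (0.1667)·(0.3333) + (-1.8333)·(2.3333) + (2.1667)·(-2.6667) + (2.1667)·(2.3333) + (-4.8333)·(0.3333)) / 5 = -12.3333/5 = -2.4667
  s[X_1,X_3] = ((2.1667)·(2.1667) + (0.1667)·(1.1667) + (-1.8333)·(-0.8333) + (2.1667)·(3.1667) + (2.1667)·(-2.8333) + (-4.8333)·(-2.8333)) / 5 = 20.8333/5 = 4.1667
  s[X_2,X_2] = ((-2.6667)·(-2.6667) + (0.3333)·(0.3333) + (2.3333)·(2.3333) + (-2.6667)·(-2.6667) + (2.3333)·(2.3333) + (0.3333)·(0.3333)) / 5 = 25.3333/5 = 5.0667
  s[X_2,X_3] = ((-2.6667)·(2.1667) + (0.3333)·(1.1667) + (2.3333)·(-0.8333) + (-2.6667)·(3.1667) + (2.3333)·(-2.8333) + (0.3333)·(-2.8333)) / 5 = -23.3333/5 = -4.6667
  s[X_3,X_3] = ((2.1667)·(2.1667) + (1.1667)·(1.1667) + (-0.8333)·(-0.8333) + (3.1667)·(3.1667) + (-2.8333)·(-2.8333) + (-2.8333)·(-2.8333)) / 5 = 32.8333/5 = 6.5667
  Sample standard deviations s_i = √(s[i,i]):
  s(X_1) = √(8.1667) = 2.8577
  s(X_2) = √(5.0667) = 2.2509
  s(X_3) = √(6.5667) = 2.5626

Step 3 — r_{ij} = s_{ij} / (s_i · s_j):
  r[X_1,X_1] = 1 (diagonal).
  r[X_1,X_2] = -2.4667 / (2.8577 · 2.2509) = -2.4667 / 6.4326 = -0.3835
  r[X_1,X_3] = 4.1667 / (2.8577 · 2.5626) = 4.1667 / 7.3231 = 0.569
  r[X_2,X_2] = 1 (diagonal).
  r[X_2,X_3] = -4.6667 / (2.2509 · 2.5626) = -4.6667 / 5.7681 = -0.809
  r[X_3,X_3] = 1 (diagonal).

R is symmetric with unit diagonal. Assembling:

R = [[1, -0.3835, 0.569],
 [-0.3835, 1, -0.809],
 [0.569, -0.809, 1]]


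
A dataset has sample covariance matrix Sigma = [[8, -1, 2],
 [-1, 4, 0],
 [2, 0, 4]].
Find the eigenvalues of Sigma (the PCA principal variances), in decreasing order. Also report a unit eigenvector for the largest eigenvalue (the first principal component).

Step 1 — characteristic polynomial p(λ) = det(λI - Sigma) = λ³ - tr·λ² + c_1·λ - det, where tr = trace, c_1 = sum of the principal 2×2 minors, det = det(Sigma):
  tr = 8 + 4 + 4 = 16,
  c_1 = (8·4 - (-1)²) + (8·4 - (2)²) + (4·4 - (0)²) = 31 + 28 + 16 = 75,
  det = 8·(4·4 - (0)²) - (-1)·((-1)·4 - (0)·(2)) + (2)·((-1)·(0) - 4·(2)) = 8·(16) - (-1)·(-4) + (2)·(-8) = 108.
  So p(λ) = λ³ - 16λ² + 75λ - 108.
Step 2 — look for an integer root (rational root theorem: any rational root is an integer divisor of 108). Testing λ = 3:
  p(3) = 27 - 144 + 225 - 108 = 0  ✓
  Dividing out (λ - 3): p(λ) = (λ - 3)(λ² - 13λ + 36).
Step 3 — remaining eigenvalues from the quadratic λ² - 13λ + 36 = 0:
  Δ = 13² - 4·36 = 169 - 144 = 25,  λ = (13 ± √25)/2 = (13 ± 5)/2 = 9 or 4.
  Sorted: λ_1 = 9,  λ_2 = 4,  λ_3 = 3  (check: sum = 16 = tr ✓).

Step 4 — unit eigenvector for λ_1 = 9: v spans the null space of (Sigma - λ_1 I), whose rows are
  r_1 = (-1, -1, 2),  r_2 = (-1, -5, 0),  r_3 = (2, 0, -5).
  v is orthogonal to every row, so take v ∝ r_1 × r_2 = ((-1)·(0) - (2)·(-5), (2)·(-1) - (-1)·(0), (-1)·(-5) - (-1)·(-1)) = (10, -2, 4).
  Rescale (divide by 2): u = (5, -1, 2).
  ||u|| = √((5)² + (-1)² + (2)²) = √(30) ≈ 5.4772,  v_1 = u/||u|| ≈ (0.9129, -0.1826, 0.3651) (||v_1|| = 1).

λ_1 = 9,  λ_2 = 4,  λ_3 = 3;  v_1 ≈ (0.9129, -0.1826, 0.3651)


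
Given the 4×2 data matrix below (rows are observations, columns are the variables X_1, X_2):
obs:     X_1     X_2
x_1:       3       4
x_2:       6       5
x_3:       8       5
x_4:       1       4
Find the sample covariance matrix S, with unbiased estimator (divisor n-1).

Step 1 — column means:
  mean(X_1) = (3 + 6 + 8 + 1) / 4 = 18/4 = 4.5
  mean(X_2) = (4 + 5 + 5 + 4) / 4 = 18/4 = 4.5

Step 2 — sample covariance S[i,j] = (1/(n-1)) · Σ_k (x_{k,i} - mean_i) · (x_{k,j} - mean_j), with n-1 = 3.
  S[X_1,X_1] = ((-1.5)·(-1.5) + (1.5)·(1.5) + (3.5)·(3.5) + (-3.5)·(-3.5)) / 3 = 29/3 = 9.6667
  S[X_1,X_2] = ((-1.5)·(-0.5) + (1.5)·(0.5) + (3.5)·(0.5) + (-3.5)·(-0.5)) / 3 = 5/3 = 1.6667
  S[X_2,X_2] = ((-0.5)·(-0.5) + (0.5)·(0.5) + (0.5)·(0.5) + (-0.5)·(-0.5)) / 3 = 1/3 = 0.3333

S is symmetric (S[j,i] = S[i,j]). Assembling:

S = [[9.6667, 1.6667],
 [1.6667, 0.3333]]


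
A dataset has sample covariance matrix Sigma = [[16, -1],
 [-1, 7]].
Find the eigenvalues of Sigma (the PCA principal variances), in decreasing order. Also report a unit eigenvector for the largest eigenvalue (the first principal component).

Step 1 — characteristic polynomial of 2×2 Sigma:
  det(Sigma - λI) = λ² - trace · λ + det = 0.
  trace = 16 + 7 = 23, det = 16·7 - (-1)² = 111.
Step 2 — discriminant:
  Δ = trace² - 4·det = 529 - 444 = 85.
Step 3 — eigenvalues:
  λ = (trace ± √Δ)/2 = (23 ± 9.2195)/2,
  λ_1 = 16.1098,  λ_2 = 6.8902.

Step 4 — unit eigenvector for λ_1: solve (Sigma - λ_1 I)v = 0. First row:
  (16 - 16.1098)·v_x + (-1)·v_y = 0, i.e. (-0.1098)·v_x + (-1)·v_y = 0,
  so v ∝ (b, λ_1 - a) = (-1, 0.1098); multiply by -1 so the first entry is positive: u = (1, -0.1098).
  ||u|| = √((1)² + (-0.1098)²) = √(1.012) ≈ 1.006,
  v_1 = u/||u|| ≈ (0.994, -0.1091) (||v_1|| = 1).

λ_1 = 16.1098,  λ_2 = 6.8902;  v_1 ≈ (0.994, -0.1091)


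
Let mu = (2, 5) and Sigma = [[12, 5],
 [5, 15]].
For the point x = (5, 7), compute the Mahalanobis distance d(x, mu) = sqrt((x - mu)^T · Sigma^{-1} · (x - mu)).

Step 1 — centre the observation: (x - mu) = (3, 2).

Step 2 — invert Sigma. det(Sigma) = 12·15 - (5)² = 155.
  Sigma^{-1} = (1/det) · [[d, -b], [-b, a]] = [[0.0968, -0.0323],
 [-0.0323, 0.0774]].

Step 3 — form the quadratic (x - mu)^T · Sigma^{-1} · (x - mu):
  Sigma^{-1} · (x - mu) = (0.2258, 0.0581).
  (x - mu)^T · [Sigma^{-1} · (x - mu)] = (3)·(0.2258) + (2)·(0.0581) = 0.7935.

Step 4 — take square root: d = √(0.7935) ≈ 0.8908.

d(x, mu) = √(0.7935) ≈ 0.8908


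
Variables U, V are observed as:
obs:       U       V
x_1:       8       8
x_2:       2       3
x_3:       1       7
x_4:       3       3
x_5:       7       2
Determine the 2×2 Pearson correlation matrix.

Step 1 — column means:
  mean(U) = (8 + 2 + 1 + 3 + 7) / 5 = 21/5 = 4.2
  mean(V) = (8 + 3 + 7 + 3 + 2) / 5 = 23/5 = 4.6

Step 2 — sample variances and covariances s[i,j] = (1/(n-1)) · Σ_k (x_{k,i} - mean_i) · (x_{k,j} - mean_j), with n-1 = 4:
  s[U,U] = ((3.8)·(3.8) + (-2.2)·(-2.2) + (-3.2)·(-3.2) + (-1.2)·(-1.2) + (2.8)·(2.8)) / 4 = 38.8/4 = 9.7
  s[U,V] = ((3.8)·(3.4) + (-2.2)·(-1.6) + (-3.2)·(2.4) + (-1.2)·(-1.6) + (2.8)·(-2.6)) / 4 = 3.4/4 = 0.85
  s[V,V] = ((3.4)·(3.4) + (-1.6)·(-1.6) + (2.4)·(2.4) + (-1.6)·(-1.6) + (-2.6)·(-2.6)) / 4 = 29.2/4 = 7.3
  Sample standard deviations s_i = √(s[i,i]):
  s(U) = √(9.7) = 3.1145
  s(V) = √(7.3) = 2.7019

Step 3 — r_{ij} = s_{ij} / (s_i · s_j):
  r[U,U] = 1 (diagonal).
  r[U,V] = 0.85 / (3.1145 · 2.7019) = 0.85 / 8.4149 = 0.101
  r[V,V] = 1 (diagonal).

R is symmetric with unit diagonal. Assembling:

R = [[1, 0.101],
 [0.101, 1]]


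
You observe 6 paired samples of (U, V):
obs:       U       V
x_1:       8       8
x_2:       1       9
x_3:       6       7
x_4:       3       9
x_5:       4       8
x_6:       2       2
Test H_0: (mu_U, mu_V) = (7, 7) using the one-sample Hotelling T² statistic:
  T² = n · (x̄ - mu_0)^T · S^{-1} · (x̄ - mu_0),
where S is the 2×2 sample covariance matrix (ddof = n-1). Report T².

Step 1 — sample mean vector:
  mean(U) = (8 + 1 + 6 + 3 + 4 + 2) / 6 = 24/6 = 4
  mean(V) = (8 + 9 + 7 + 9 + 8 + 2) / 6 = 43/6 = 7.1667
  x̄ = (4, 7.1667),  deviation x̄ - mu_0 = (4, 7.1667) - (7, 7) = (-3, 0.1667).

Step 2 — sample covariance matrix, S[i,j] = (1/(n-1)) · Σ_k (x_{k,i} - mean_i) · (x_{k,j} - mean_j), divisor n-1 = 5:
  S[U,U] = ((4)·(4) + (-3)·(-3) + (2)·(2) + (-1)·(-1) + (0)·(0) + (-2)·(-2)) / 5 = 34/5 = 6.8
  S[U,V] = ((4)·(0.8333) + (-3)·(1.8333) + (2)·(-0.1667) + (-1)·(1.8333) + (0)·(0.8333) + (-2)·(-5.1667)) / 5 = 6/5 = 1.2
  S[V,V] = ((0.8333)·(0.8333) + (1.8333)·(1.8333) + (-0.1667)·(-0.1667) + (1.8333)·(1.8333) + (0.8333)·(0.8333) + (-5.1667)·(-5.1667)) / 5 = 34.8333/5 = 6.9667
  S = [[6.8, 1.2],
 [1.2, 6.9667]].

Step 3 — invert S. det(S) = 6.8·6.9667 - (1.2)² = 45.9333.
  S^{-1} = (1/det) · [[d, -b], [-b, a]] = [[0.1517, -0.0261],
 [-0.0261, 0.148]].

Step 4 — quadratic form (x̄ - mu_0)^T · S^{-1} · (x̄ - mu_0):
  S^{-1} · (x̄ - mu_0) = (-0.4594, 0.103),
  (x̄ - mu_0)^T · [...] = (-3)·(-0.4594) + (0.1667)·(0.103) = 1.3953.

Step 5 — scale by n: T² = 6 · 1.3953 = 8.3716.

T² ≈ 8.3716


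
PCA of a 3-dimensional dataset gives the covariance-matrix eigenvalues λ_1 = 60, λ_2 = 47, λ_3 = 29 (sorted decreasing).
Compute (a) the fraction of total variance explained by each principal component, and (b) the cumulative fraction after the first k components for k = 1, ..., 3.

Step 1 — total variance = trace(Sigma) = Σ λ_i = 60 + 47 + 29 = 136.

Step 2 — fraction explained by component i = λ_i / Σ λ:
  PC1: 60/136 = 0.4412
  PC2: 47/136 = 0.3456
  PC3: 29/136 = 0.2132

Step 3 — cumulative fraction after k components = (λ_1 + ... + λ_k) / Σ λ:
  k = 1: 60/136 = 0.4412
  k = 2: (60 + 47)/136 = 107/136 = 0.7868
  k = 3: (60 + 47 + 29)/136 = 136/136 = 1

Summary (fraction, with percent):

explained: PC1 0.4412 (44.12%), PC2 0.3456 (34.56%), PC3 0.2132 (21.32%);  cumulative: 0.4412, 0.7868, 1


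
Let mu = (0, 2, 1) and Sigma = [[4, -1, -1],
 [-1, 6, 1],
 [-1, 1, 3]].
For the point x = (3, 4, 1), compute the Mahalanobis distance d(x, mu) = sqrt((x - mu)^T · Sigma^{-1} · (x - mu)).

Step 1 — centre the observation: (x - mu) = (3, 2, 0).

Step 2 — invert Sigma (cofactor / det for 3×3, or solve directly):
  Sigma^{-1} = [[0.2787, 0.0328, 0.082],
 [0.0328, 0.1803, -0.0492],
 [0.082, -0.0492, 0.377]].

Step 3 — form the quadratic (x - mu)^T · Sigma^{-1} · (x - mu):
  Sigma^{-1} · (x - mu) = (0.9016, 0.459, 0.1475).
  (x - mu)^T · [Sigma^{-1} · (x - mu)] = (3)·(0.9016) + (2)·(0.459) + (0)·(0.1475) = 3.623.

Step 4 — take square root: d = √(3.623) ≈ 1.9034.

d(x, mu) = √(3.623) ≈ 1.9034


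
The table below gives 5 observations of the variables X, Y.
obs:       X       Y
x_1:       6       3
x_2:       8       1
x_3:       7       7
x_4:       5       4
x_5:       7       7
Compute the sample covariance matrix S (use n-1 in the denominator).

Step 1 — column means:
  mean(X) = (6 + 8 + 7 + 5 + 7) / 5 = 33/5 = 6.6
  mean(Y) = (3 + 1 + 7 + 4 + 7) / 5 = 22/5 = 4.4

Step 2 — sample covariance S[i,j] = (1/(n-1)) · Σ_k (x_{k,i} - mean_i) · (x_{k,j} - mean_j), with n-1 = 4.
  S[X,X] = ((-0.6)·(-0.6) + (1.4)·(1.4) + (0.4)·(0.4) + (-1.6)·(-1.6) + (0.4)·(0.4)) / 4 = 5.2/4 = 1.3
  S[X,Y] = ((-0.6)·(-1.4) + (1.4)·(-3.4) + (0.4)·(2.6) + (-1.6)·(-0.4) + (0.4)·(2.6)) / 4 = -1.2/4 = -0.3
  S[Y,Y] = ((-1.4)·(-1.4) + (-3.4)·(-3.4) + (2.6)·(2.6) + (-0.4)·(-0.4) + (2.6)·(2.6)) / 4 = 27.2/4 = 6.8

S is symmetric (S[j,i] = S[i,j]). Assembling:

S = [[1.3, -0.3],
 [-0.3, 6.8]]


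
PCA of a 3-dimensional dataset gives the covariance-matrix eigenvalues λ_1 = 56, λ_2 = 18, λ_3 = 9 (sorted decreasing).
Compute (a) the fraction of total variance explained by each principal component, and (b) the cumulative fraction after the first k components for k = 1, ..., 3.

Step 1 — total variance = trace(Sigma) = Σ λ_i = 56 + 18 + 9 = 83.

Step 2 — fraction explained by component i = λ_i / Σ λ:
  PC1: 56/83 = 0.6747
  PC2: 18/83 = 0.2169
  PC3: 9/83 = 0.1084

Step 3 — cumulative fraction after k components = (λ_1 + ... + λ_k) / Σ λ:
  k = 1: 56/83 = 0.6747
  k = 2: (56 + 18)/83 = 74/83 = 0.8916
  k = 3: (56 + 18 + 9)/83 = 83/83 = 1

Summary (fraction, with percent):

explained: PC1 0.6747 (67.47%), PC2 0.2169 (21.69%), PC3 0.1084 (10.84%);  cumulative: 0.6747, 0.8916, 1


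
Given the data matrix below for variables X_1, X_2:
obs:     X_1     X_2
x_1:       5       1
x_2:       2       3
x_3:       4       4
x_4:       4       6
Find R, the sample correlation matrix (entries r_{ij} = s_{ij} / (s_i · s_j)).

Step 1 — column means:
  mean(X_1) = (5 + 2 + 4 + 4) / 4 = 15/4 = 3.75
  mean(X_2) = (1 + 3 + 4 + 6) / 4 = 14/4 = 3.5

Step 2 — sample variances and covariances s[i,j] = (1/(n-1)) · Σ_k (x_{k,i} - mean_i) · (x_{k,j} - mean_j), with n-1 = 3:
  s[X_1,X_1] = ((1.25)·(1.25) + (-1.75)·(-1.75) + (0.25)·(0.25) + (0.25)·(0.25)) / 3 = 4.75/3 = 1.5833
  s[X_1,X_2] = ((1.25)·(-2.5) + (-1.75)·(-0.5) + (0.25)·(0.5) + (0.25)·(2.5)) / 3 = -1.5/3 = -0.5
  s[X_2,X_2] = ((-2.5)·(-2.5) + (-0.5)·(-0.5) + (0.5)·(0.5) + (2.5)·(2.5)) / 3 = 13/3 = 4.3333
  Sample standard deviations s_i = √(s[i,i]):
  s(X_1) = √(1.5833) = 1.2583
  s(X_2) = √(4.3333) = 2.0817

Step 3 — r_{ij} = s_{ij} / (s_i · s_j):
  r[X_1,X_1] = 1 (diagonal).
  r[X_1,X_2] = -0.5 / (1.2583 · 2.0817) = -0.5 / 2.6194 = -0.1909
  r[X_2,X_2] = 1 (diagonal).

R is symmetric with unit diagonal. Assembling:

R = [[1, -0.1909],
 [-0.1909, 1]]


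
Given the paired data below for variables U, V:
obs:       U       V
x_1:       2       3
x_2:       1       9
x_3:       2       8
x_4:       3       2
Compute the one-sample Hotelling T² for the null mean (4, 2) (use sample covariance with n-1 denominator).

Step 1 — sample mean vector:
  mean(U) = (2 + 1 + 2 + 3) / 4 = 8/4 = 2
  mean(V) = (3 + 9 + 8 + 2) / 4 = 22/4 = 5.5
  x̄ = (2, 5.5),  deviation x̄ - mu_0 = (2, 5.5) - (4, 2) = (-2, 3.5).

Step 2 — sample covariance matrix, S[i,j] = (1/(n-1)) · Σ_k (x_{k,i} - mean_i) · (x_{k,j} - mean_j), divisor n-1 = 3:
  S[U,U] = ((0)·(0) + (-1)·(-1) + (0)·(0) + (1)·(1)) / 3 = 2/3 = 0.6667
  S[U,V] = ((0)·(-2.5) + (-1)·(3.5) + (0)·(2.5) + (1)·(-3.5)) / 3 = -7/3 = -2.3333
  S[V,V] = ((-2.5)·(-2.5) + (3.5)·(3.5) + (2.5)·(2.5) + (-3.5)·(-3.5)) / 3 = 37/3 = 12.3333
  S = [[0.6667, -2.3333],
 [-2.3333, 12.3333]].

Step 3 — invert S. det(S) = 0.6667·12.3333 - (-2.3333)² = 2.7778.
  S^{-1} = (1/det) · [[d, -b], [-b, a]] = [[4.44, 0.84],
 [0.84, 0.24]].

Step 4 — quadratic form (x̄ - mu_0)^T · S^{-1} · (x̄ - mu_0):
  S^{-1} · (x̄ - mu_0) = (-5.94, -0.84),
  (x̄ - mu_0)^T · [...] = (-2)·(-5.94) + (3.5)·(-0.84) = 8.94.

Step 5 — scale by n: T² = 4 · 8.94 = 35.76.

T² ≈ 35.76


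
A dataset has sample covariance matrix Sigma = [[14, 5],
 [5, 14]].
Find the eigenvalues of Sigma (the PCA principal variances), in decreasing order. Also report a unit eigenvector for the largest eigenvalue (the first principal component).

Step 1 — characteristic polynomial of 2×2 Sigma:
  det(Sigma - λI) = λ² - trace · λ + det = 0.
  trace = 14 + 14 = 28, det = 14·14 - (5)² = 171.
Step 2 — discriminant:
  Δ = trace² - 4·det = 784 - 684 = 100.
Step 3 — eigenvalues:
  λ = (trace ± √Δ)/2 = (28 ± 10)/2,
  λ_1 = 19,  λ_2 = 9.

Step 4 — unit eigenvector for λ_1: solve (Sigma - λ_1 I)v = 0. First row:
  (14 - 19)·v_x + (5)·v_y = 0, i.e. (-5)·v_x + (5)·v_y = 0,
  so v ∝ (b, λ_1 - a) = (5, 5) = u.
  ||u|| = √((5)² + (5)²) = √(50) ≈ 7.0711,
  v_1 = u/||u|| ≈ (0.7071, 0.7071) (||v_1|| = 1).

λ_1 = 19,  λ_2 = 9;  v_1 ≈ (0.7071, 0.7071)


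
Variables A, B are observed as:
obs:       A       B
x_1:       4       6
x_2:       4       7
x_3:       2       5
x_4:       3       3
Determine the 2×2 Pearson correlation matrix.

Step 1 — column means:
  mean(A) = (4 + 4 + 2 + 3) / 4 = 13/4 = 3.25
  mean(B) = (6 + 7 + 5 + 3) / 4 = 21/4 = 5.25

Step 2 — sample variances and covariances s[i,j] = (1/(n-1)) · Σ_k (x_{k,i} - mean_i) · (x_{k,j} - mean_j), with n-1 = 3:
  s[A,A] = ((0.75)·(0.75) + (0.75)·(0.75) + (-1.25)·(-1.25) + (-0.25)·(-0.25)) / 3 = 2.75/3 = 0.9167
  s[A,B] = ((0.75)·(0.75) + (0.75)·(1.75) + (-1.25)·(-0.25) + (-0.25)·(-2.25)) / 3 = 2.75/3 = 0.9167
  s[B,B] = ((0.75)·(0.75) + (1.75)·(1.75) + (-0.25)·(-0.25) + (-2.25)·(-2.25)) / 3 = 8.75/3 = 2.9167
  Sample standard deviations s_i = √(s[i,i]):
  s(A) = √(0.9167) = 0.9574
  s(B) = √(2.9167) = 1.7078

Step 3 — r_{ij} = s_{ij} / (s_i · s_j):
  r[A,A] = 1 (diagonal).
  r[A,B] = 0.9167 / (0.9574 · 1.7078) = 0.9167 / 1.6351 = 0.5606
  r[B,B] = 1 (diagonal).

R is symmetric with unit diagonal. Assembling:

R = [[1, 0.5606],
 [0.5606, 1]]


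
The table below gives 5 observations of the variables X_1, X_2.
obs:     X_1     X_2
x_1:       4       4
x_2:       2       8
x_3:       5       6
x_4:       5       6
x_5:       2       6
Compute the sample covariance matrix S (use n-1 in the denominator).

Step 1 — column means:
  mean(X_1) = (4 + 2 + 5 + 5 + 2) / 5 = 18/5 = 3.6
  mean(X_2) = (4 + 8 + 6 + 6 + 6) / 5 = 30/5 = 6

Step 2 — sample covariance S[i,j] = (1/(n-1)) · Σ_k (x_{k,i} - mean_i) · (x_{k,j} - mean_j), with n-1 = 4.
  S[X_1,X_1] = ((0.4)·(0.4) + (-1.6)·(-1.6) + (1.4)·(1.4) + (1.4)·(1.4) + (-1.6)·(-1.6)) / 4 = 9.2/4 = 2.3
  S[X_1,X_2] = ((0.4)·(-2) + (-1.6)·(2) + (1.4)·(0) + (1.4)·(0) + (-1.6)·(0)) / 4 = -4/4 = -1
  S[X_2,X_2] = ((-2)·(-2) + (2)·(2) + (0)·(0) + (0)·(0) + (0)·(0)) / 4 = 8/4 = 2

S is symmetric (S[j,i] = S[i,j]). Assembling:

S = [[2.3, -1],
 [-1, 2]]


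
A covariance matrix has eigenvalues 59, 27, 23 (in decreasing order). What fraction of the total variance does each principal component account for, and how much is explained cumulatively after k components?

Step 1 — total variance = trace(Sigma) = Σ λ_i = 59 + 27 + 23 = 109.

Step 2 — fraction explained by component i = λ_i / Σ λ:
  PC1: 59/109 = 0.5413
  PC2: 27/109 = 0.2477
  PC3: 23/109 = 0.211

Step 3 — cumulative fraction after k components = (λ_1 + ... + λ_k) / Σ λ:
  k = 1: 59/109 = 0.5413
  k = 2: (59 + 27)/109 = 86/109 = 0.789
  k = 3: (59 + 27 + 23)/109 = 109/109 = 1

Summary (fraction, with percent):

explained: PC1 0.5413 (54.13%), PC2 0.2477 (24.77%), PC3 0.211 (21.1%);  cumulative: 0.5413, 0.789, 1


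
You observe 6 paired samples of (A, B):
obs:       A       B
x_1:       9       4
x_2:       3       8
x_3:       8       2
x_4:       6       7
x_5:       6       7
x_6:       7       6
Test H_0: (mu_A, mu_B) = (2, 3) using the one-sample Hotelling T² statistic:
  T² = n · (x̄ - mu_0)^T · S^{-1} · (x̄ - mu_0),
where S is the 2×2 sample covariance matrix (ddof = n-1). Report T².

Step 1 — sample mean vector:
  mean(A) = (9 + 3 + 8 + 6 + 6 + 7) / 6 = 39/6 = 6.5
  mean(B) = (4 + 8 + 2 + 7 + 7 + 6) / 6 = 34/6 = 5.6667
  x̄ = (6.5, 5.6667),  deviation x̄ - mu_0 = (6.5, 5.6667) - (2, 3) = (4.5, 2.6667).

Step 2 — sample covariance matrix, S[i,j] = (1/(n-1)) · Σ_k (x_{k,i} - mean_i) · (x_{k,j} - mean_j), divisor n-1 = 5:
  S[A,A] = ((2.5)·(2.5) + (-3.5)·(-3.5) + (1.5)·(1.5) + (-0.5)·(-0.5) + (-0.5)·(-0.5) + (0.5)·(0.5)) / 5 = 21.5/5 = 4.3
  S[A,B] = ((2.5)·(-1.6667) + (-3.5)·(2.3333) + (1.5)·(-3.6667) + (-0.5)·(1.3333) + (-0.5)·(1.3333) + (0.5)·(0.3333)) / 5 = -19/5 = -3.8
  S[B,B] = ((-1.6667)·(-1.6667) + (2.3333)·(2.3333) + (-3.6667)·(-3.6667) + (1.3333)·(1.3333) + (1.3333)·(1.3333) + (0.3333)·(0.3333)) / 5 = 25.3333/5 = 5.0667
  S = [[4.3, -3.8],
 [-3.8, 5.0667]].

Step 3 — invert S. det(S) = 4.3·5.0667 - (-3.8)² = 7.3467.
  S^{-1} = (1/det) · [[d, -b], [-b, a]] = [[0.6897, 0.5172],
 [0.5172, 0.5853]].

Step 4 — quadratic form (x̄ - mu_0)^T · S^{-1} · (x̄ - mu_0):
  S^{-1} · (x̄ - mu_0) = (4.4828, 3.8884),
  (x̄ - mu_0)^T · [...] = (4.5)·(4.4828) + (2.6667)·(3.8884) = 30.5414.

Step 5 — scale by n: T² = 6 · 30.5414 = 183.2486.

T² ≈ 183.2486


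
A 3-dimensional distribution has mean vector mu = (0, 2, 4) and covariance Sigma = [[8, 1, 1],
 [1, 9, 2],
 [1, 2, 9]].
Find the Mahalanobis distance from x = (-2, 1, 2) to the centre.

Step 1 — centre the observation: (x - mu) = (-2, -1, -2).

Step 2 — invert Sigma (cofactor / det for 3×3, or solve directly):
  Sigma^{-1} = [[0.1279, -0.0116, -0.0116],
 [-0.0116, 0.1179, -0.0249],
 [-0.0116, -0.0249, 0.1179]].

Step 3 — form the quadratic (x - mu)^T · Sigma^{-1} · (x - mu):
  Sigma^{-1} · (x - mu) = (-0.2209, -0.0449, -0.1877).
  (x - mu)^T · [Sigma^{-1} · (x - mu)] = (-2)·(-0.2209) + (-1)·(-0.0449) + (-2)·(-0.1877) = 0.8621.

Step 4 — take square root: d = √(0.8621) ≈ 0.9285.

d(x, mu) = √(0.8621) ≈ 0.9285


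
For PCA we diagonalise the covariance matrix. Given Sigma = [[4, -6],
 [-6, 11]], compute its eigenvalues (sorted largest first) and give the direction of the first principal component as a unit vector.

Step 1 — characteristic polynomial of 2×2 Sigma:
  det(Sigma - λI) = λ² - trace · λ + det = 0.
  trace = 4 + 11 = 15, det = 4·11 - (-6)² = 8.
Step 2 — discriminant:
  Δ = trace² - 4·det = 225 - 32 = 193.
Step 3 — eigenvalues:
  λ = (trace ± √Δ)/2 = (15 ± 13.8924)/2,
  λ_1 = 14.4462,  λ_2 = 0.5538.

Step 4 — unit eigenvector for λ_1: solve (Sigma - λ_1 I)v = 0. First row:
  (4 - 14.4462)·v_x + (-6)·v_y = 0, i.e. (-10.4462)·v_x + (-6)·v_y = 0,
  so v ∝ (b, λ_1 - a) = (-6, 10.4462); multiply by -1 so the first entry is positive: u = (6, -10.4462).
  ||u|| = √((6)² + (-10.4462)²) = √(145.1236) ≈ 12.0467,
  v_1 = u/||u|| ≈ (0.4981, -0.8671) (||v_1|| = 1).

λ_1 = 14.4462,  λ_2 = 0.5538;  v_1 ≈ (0.4981, -0.8671)


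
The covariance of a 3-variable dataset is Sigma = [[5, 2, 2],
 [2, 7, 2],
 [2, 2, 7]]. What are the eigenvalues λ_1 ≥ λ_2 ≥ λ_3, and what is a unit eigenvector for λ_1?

Step 1 — characteristic polynomial p(λ) = det(λI - Sigma) = λ³ - tr·λ² + c_1·λ - det, where tr = trace, c_1 = sum of the principal 2×2 minors, det = det(Sigma):
  tr = 5 + 7 + 7 = 19,
  c_1 = (5·7 - (2)²) + (5·7 - (2)²) + (7·7 - (2)²) = 31 + 31 + 45 = 107,
  det = 5·(7·7 - (2)²) - (2)·((2)·7 - (2)·(2)) + (2)·((2)·(2) - 7·(2)) = 5·(45) - (2)·(10) + (2)·(-10) = 185.
  So p(λ) = λ³ - 19λ² + 107λ - 185.
Step 2 — look for an integer root (rational root theorem: any rational root is an integer divisor of 185). Testing λ = 5:
  p(5) = 125 - 475 + 535 - 185 = 0  ✓
  Dividing out (λ - 5): p(λ) = (λ - 5)(λ² - 14λ + 37).
Step 3 — remaining eigenvalues from the quadratic λ² - 14λ + 37 = 0:
  Δ = 14² - 4·37 = 196 - 148 = 48,  λ = (14 ± √48)/2 = (14 ± 6.9282)/2 ≈ 10.4641 or 3.5359.
  Sorted: λ_1 = 10.4641,  λ_2 = 5,  λ_3 = 3.5359  (check: sum = 19 = tr ✓).

Step 4 — unit eigenvector for λ_1 ≈ 10.4641: v spans the null space of (Sigma - λ_1 I), whose rows are
  r_1 = (-5.4641, 2, 2),  r_2 = (2, -3.4641, 2),  r_3 = (2, 2, -3.4641).
  v is orthogonal to every row, so take v ∝ r_1 × r_2 = ((2)·(2) - (2)·(-3.4641), (2)·(2) - (-5.4641)·(2), (-5.4641)·(-3.4641) - (2)·(2)) ≈ (10.9282, 14.9282, 14.9282).
  Let u = (10.9282, 14.9282, 14.9282).
  ||u|| = √((10.9282)² + (14.9282)² + (14.9282)²) = √(565.1281) ≈ 23.7724,  v_1 = u/||u|| ≈ (0.4597, 0.628, 0.628) (||v_1|| = 1).

λ_1 = 10.4641,  λ_2 = 5,  λ_3 = 3.5359;  v_1 ≈ (0.4597, 0.628, 0.628)


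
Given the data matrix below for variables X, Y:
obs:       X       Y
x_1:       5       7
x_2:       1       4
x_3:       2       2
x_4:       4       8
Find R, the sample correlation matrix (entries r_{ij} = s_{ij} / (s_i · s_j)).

Step 1 — column means:
  mean(X) = (5 + 1 + 2 + 4) / 4 = 12/4 = 3
  mean(Y) = (7 + 4 + 2 + 8) / 4 = 21/4 = 5.25

Step 2 — sample variances and covariances s[i,j] = (1/(n-1)) · Σ_k (x_{k,i} - mean_i) · (x_{k,j} - mean_j), with n-1 = 3:
  s[X,X] = ((2)·(2) + (-2)·(-2) + (-1)·(-1) + (1)·(1)) / 3 = 10/3 = 3.3333
  s[X,Y] = ((2)·(1.75) + (-2)·(-1.25) + (-1)·(-3.25) + (1)·(2.75)) / 3 = 12/3 = 4
  s[Y,Y] = ((1.75)·(1.75) + (-1.25)·(-1.25) + (-3.25)·(-3.25) + (2.75)·(2.75)) / 3 = 22.75/3 = 7.5833
  Sample standard deviations s_i = √(s[i,i]):
  s(X) = √(3.3333) = 1.8257
  s(Y) = √(7.5833) = 2.7538

Step 3 — r_{ij} = s_{ij} / (s_i · s_j):
  r[X,X] = 1 (diagonal).
  r[X,Y] = 4 / (1.8257 · 2.7538) = 4 / 5.0277 = 0.7956
  r[Y,Y] = 1 (diagonal).

R is symmetric with unit diagonal. Assembling:

R = [[1, 0.7956],
 [0.7956, 1]]


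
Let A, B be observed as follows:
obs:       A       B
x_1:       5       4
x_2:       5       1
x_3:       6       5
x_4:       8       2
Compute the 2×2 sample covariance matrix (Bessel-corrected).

Step 1 — column means:
  mean(A) = (5 + 5 + 6 + 8) / 4 = 24/4 = 6
  mean(B) = (4 + 1 + 5 + 2) / 4 = 12/4 = 3

Step 2 — sample covariance S[i,j] = (1/(n-1)) · Σ_k (x_{k,i} - mean_i) · (x_{k,j} - mean_j), with n-1 = 3.
  S[A,A] = ((-1)·(-1) + (-1)·(-1) + (0)·(0) + (2)·(2)) / 3 = 6/3 = 2
  S[A,B] = ((-1)·(1) + (-1)·(-2) + (0)·(2) + (2)·(-1)) / 3 = -1/3 = -0.3333
  S[B,B] = ((1)·(1) + (-2)·(-2) + (2)·(2) + (-1)·(-1)) / 3 = 10/3 = 3.3333

S is symmetric (S[j,i] = S[i,j]). Assembling:

S = [[2, -0.3333],
 [-0.3333, 3.3333]]


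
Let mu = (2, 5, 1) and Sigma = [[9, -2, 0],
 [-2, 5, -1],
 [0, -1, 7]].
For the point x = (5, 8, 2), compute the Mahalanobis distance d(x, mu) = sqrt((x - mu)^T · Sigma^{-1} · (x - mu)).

Step 1 — centre the observation: (x - mu) = (3, 3, 1).

Step 2 — invert Sigma (cofactor / det for 3×3, or solve directly):
  Sigma^{-1} = [[0.1223, 0.0504, 0.0072],
 [0.0504, 0.2266, 0.0324],
 [0.0072, 0.0324, 0.1475]].

Step 3 — form the quadratic (x - mu)^T · Sigma^{-1} · (x - mu):
  Sigma^{-1} · (x - mu) = (0.5252, 0.8633, 0.2662).
  (x - mu)^T · [Sigma^{-1} · (x - mu)] = (3)·(0.5252) + (3)·(0.8633) + (1)·(0.2662) = 4.4317.

Step 4 — take square root: d = √(4.4317) ≈ 2.1051.

d(x, mu) = √(4.4317) ≈ 2.1051


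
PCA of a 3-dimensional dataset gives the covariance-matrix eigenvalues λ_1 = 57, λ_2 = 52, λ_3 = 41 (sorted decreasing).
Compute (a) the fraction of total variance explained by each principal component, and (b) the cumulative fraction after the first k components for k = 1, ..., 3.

Step 1 — total variance = trace(Sigma) = Σ λ_i = 57 + 52 + 41 = 150.

Step 2 — fraction explained by component i = λ_i / Σ λ:
  PC1: 57/150 = 0.38
  PC2: 52/150 = 0.3467
  PC3: 41/150 = 0.2733

Step 3 — cumulative fraction after k components = (λ_1 + ... + λ_k) / Σ λ:
  k = 1: 57/150 = 0.38
  k = 2: (57 + 52)/150 = 109/150 = 0.7267
  k = 3: (57 + 52 + 41)/150 = 150/150 = 1

Summary (fraction, with percent):

explained: PC1 0.38 (38%), PC2 0.3467 (34.67%), PC3 0.2733 (27.33%);  cumulative: 0.38, 0.7267, 1


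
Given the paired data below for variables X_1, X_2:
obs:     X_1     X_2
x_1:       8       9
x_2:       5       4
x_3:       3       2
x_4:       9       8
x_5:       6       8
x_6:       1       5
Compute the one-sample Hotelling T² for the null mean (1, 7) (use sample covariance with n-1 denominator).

Step 1 — sample mean vector:
  mean(X_1) = (8 + 5 + 3 + 9 + 6 + 1) / 6 = 32/6 = 5.3333
  mean(X_2) = (9 + 4 + 2 + 8 + 8 + 5) / 6 = 36/6 = 6
  x̄ = (5.3333, 6),  deviation x̄ - mu_0 = (5.3333, 6) - (1, 7) = (4.3333, -1).

Step 2 — sample covariance matrix, S[i,j] = (1/(n-1)) · Σ_k (x_{k,i} - mean_i) · (x_{k,j} - mean_j), divisor n-1 = 5:
  S[X_1,X_1] = ((2.6667)·(2.6667) + (-0.3333)·(-0.3333) + (-2.3333)·(-2.3333) + (3.6667)·(3.6667) + (0.6667)·(0.6667) + (-4.3333)·(-4.3333)) / 5 = 45.3333/5 = 9.0667
  S[X_1,X_2] = ((2.6667)·(3) + (-0.3333)·(-2) + (-2.3333)·(-4) + (3.6667)·(2) + (0.6667)·(2) + (-4.3333)·(-1)) / 5 = 31/5 = 6.2
  S[X_2,X_2] = ((3)·(3) + (-2)·(-2) + (-4)·(-4) + (2)·(2) + (2)·(2) + (-1)·(-1)) / 5 = 38/5 = 7.6
  S = [[9.0667, 6.2],
 [6.2, 7.6]].

Step 3 — invert S. det(S) = 9.0667·7.6 - (6.2)² = 30.4667.
  S^{-1} = (1/det) · [[d, -b], [-b, a]] = [[0.2495, -0.2035],
 [-0.2035, 0.2976]].

Step 4 — quadratic form (x̄ - mu_0)^T · S^{-1} · (x̄ - mu_0):
  S^{-1} · (x̄ - mu_0) = (1.2845, -1.1794),
  (x̄ - mu_0)^T · [...] = (4.3333)·(1.2845) + (-1)·(-1.1794) = 6.7454.

Step 5 — scale by n: T² = 6 · 6.7454 = 40.4726.

T² ≈ 40.4726
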